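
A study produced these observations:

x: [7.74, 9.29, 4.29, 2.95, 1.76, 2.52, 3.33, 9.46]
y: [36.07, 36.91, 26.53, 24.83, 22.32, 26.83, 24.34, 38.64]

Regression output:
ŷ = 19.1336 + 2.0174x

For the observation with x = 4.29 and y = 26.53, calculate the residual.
Residual = -1.2582

The residual is the difference between the actual value and the predicted value:

Residual = y - ŷ

Step 1: Calculate predicted value
ŷ = 19.1336 + 2.0174 × 4.29
ŷ = 27.7882

Step 2: Calculate residual
Residual = 26.53 - 27.7882
Residual = -1.2582

Sign check: y < ŷ, so the point is below the line and the fit overestimates here.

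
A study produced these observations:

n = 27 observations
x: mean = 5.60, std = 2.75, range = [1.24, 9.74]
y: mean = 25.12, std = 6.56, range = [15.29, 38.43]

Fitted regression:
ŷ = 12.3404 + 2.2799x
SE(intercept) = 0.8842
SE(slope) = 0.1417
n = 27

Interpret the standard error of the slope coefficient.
SE(β̂₁) = 0.1417 is the estimated standard deviation of the slope estimate across repeated samples; relative to β̂₁ = 2.2799 that is 6.2%, a precise estimate.

SE(β̂₁) = s / √Sxx, where s is the residual standard deviation and Sxx = Σ(x − x̄)². It is the yardstick for how far β̂₁ = 2.2799 could plausibly be from the true slope.

Relative precision:
- SE / |β̂₁| = 0.1417 / 2.2799 = 6.2%
- Rule of thumb (under 20%: precise; 20% to under 50%: moderately precise; 50% or more: imprecise) → precise

Link to the t-test: t = β̂₁ / SE(β̂₁) = 2.2799 / 0.1417 = 16.0896, the statistic for H₀: β₁ = 0.

What drives SE(β̂₁): larger n (here n = 27) → smaller SE; wider spread of x values → smaller SE.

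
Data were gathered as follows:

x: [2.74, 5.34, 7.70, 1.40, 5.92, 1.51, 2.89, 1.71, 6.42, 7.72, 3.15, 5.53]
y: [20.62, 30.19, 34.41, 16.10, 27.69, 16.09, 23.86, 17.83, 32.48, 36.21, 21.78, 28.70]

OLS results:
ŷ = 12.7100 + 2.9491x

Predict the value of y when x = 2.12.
ŷ = 18.9621

To predict y for x = 2.12, substitute into the regression equation:

ŷ = 12.7100 + 2.9491 × 2.12
ŷ = 12.7100 + 6.2521
ŷ = 18.9621

This is the fitted mean response at that x — an individual observation would come with a wider prediction interval.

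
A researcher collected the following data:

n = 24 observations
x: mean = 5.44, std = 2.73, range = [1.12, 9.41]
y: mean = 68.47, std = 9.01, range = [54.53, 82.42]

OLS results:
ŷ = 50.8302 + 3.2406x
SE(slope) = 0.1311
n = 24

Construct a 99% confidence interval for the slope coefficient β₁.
The 99% CI for β₁ is (2.8711, 3.6101)

Confidence interval for the slope:

The 99% CI for β₁ is: β̂₁ ± t*(α/2, n-2) × SE(β̂₁)

Step 1: Find critical t-value
- Confidence level = 0.99
- Degrees of freedom = n - 2 = 24 - 2 = 22
- t*(α/2, 22) = 2.8188

Step 2: Calculate margin of error
Margin = 2.8188 × 0.1311 = 0.3695

Step 3: Construct interval
CI = 3.2406 ± 0.3695
CI = (2.8711, 3.6101)

Interpretation: each one-unit increase in x is associated with a change in mean y of between 2.8711 and 3.6101, with 99% confidence.
The interval does not include 0, suggesting a significant linear relationship.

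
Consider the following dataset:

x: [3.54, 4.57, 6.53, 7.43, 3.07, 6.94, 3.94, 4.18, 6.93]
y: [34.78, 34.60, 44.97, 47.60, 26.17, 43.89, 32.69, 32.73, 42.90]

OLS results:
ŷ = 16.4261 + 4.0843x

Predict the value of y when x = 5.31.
ŷ = 38.1137

x = 5.31 lies inside the observed range [3.07, 7.43], so the fitted equation applies directly:

ŷ = 16.4261 + 4.0843 × 5.31
ŷ = 16.4261 + 21.6876
ŷ = 38.1137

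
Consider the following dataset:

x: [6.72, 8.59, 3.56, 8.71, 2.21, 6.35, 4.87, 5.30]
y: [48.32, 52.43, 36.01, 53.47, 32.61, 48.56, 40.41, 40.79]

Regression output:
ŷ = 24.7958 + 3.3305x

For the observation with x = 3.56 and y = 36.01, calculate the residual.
Residual = -0.6424

The residual is the difference between the actual value and the predicted value:

Residual = y - ŷ

Step 1: Calculate predicted value
ŷ = 24.7958 + 3.3305 × 3.56
ŷ = 36.6524

Step 2: Calculate residual
Residual = 36.01 - 36.6524
Residual = -0.6424

Sign check: y < ŷ, so the point is below the line and the fit overestimates here.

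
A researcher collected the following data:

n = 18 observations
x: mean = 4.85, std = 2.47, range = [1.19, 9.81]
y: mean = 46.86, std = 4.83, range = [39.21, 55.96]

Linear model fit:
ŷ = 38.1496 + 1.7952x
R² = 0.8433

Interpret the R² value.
About 84.33% of the variability in y is accounted for by the regression on x (R² = 0.8433) — a strong linear fit.

R² (coefficient of determination) measures the proportion of variance in y explained by the regression model.

Here R² = 0.8433:
- Explained: 84.33% of the variation in y
- Unexplained (residual): 100% − 84.33% = 15.67%
- Rule of thumb (below 0.3 weak; 0.3 to below 0.7 moderate; 0.7 and above strong) → strong

Calculation: R² = 1 − (SS_res / SS_tot), where SS_res is the sum of squared residuals and SS_tot the total sum of squares.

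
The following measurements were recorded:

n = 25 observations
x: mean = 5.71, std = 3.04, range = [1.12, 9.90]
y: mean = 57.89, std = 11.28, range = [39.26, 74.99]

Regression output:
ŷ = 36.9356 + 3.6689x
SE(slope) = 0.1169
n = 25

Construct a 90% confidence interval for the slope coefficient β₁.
The 90% CI for β₁ is (3.4685, 3.8693)

Confidence interval for the slope:

The 90% CI for β₁ is: β̂₁ ± t*(α/2, n-2) × SE(β̂₁)

Step 1: Find critical t-value
- Confidence level = 0.9
- Degrees of freedom = n - 2 = 25 - 2 = 23
- t*(α/2, 23) = 1.7139

Step 2: Calculate margin of error
Margin = 1.7139 × 0.1169 = 0.2004

Step 3: Construct interval
CI = 3.6689 ± 0.2004
CI = (3.4685, 3.8693)

Interpretation: intervals built this way capture the true β₁ in 90% of repeated samples; here the plausible range for the per-unit effect of x on y is 3.4685 to 3.8693.
Since 0 is outside the interval, a two-sided test at α = 0.10 would reject H₀: β₁ = 0.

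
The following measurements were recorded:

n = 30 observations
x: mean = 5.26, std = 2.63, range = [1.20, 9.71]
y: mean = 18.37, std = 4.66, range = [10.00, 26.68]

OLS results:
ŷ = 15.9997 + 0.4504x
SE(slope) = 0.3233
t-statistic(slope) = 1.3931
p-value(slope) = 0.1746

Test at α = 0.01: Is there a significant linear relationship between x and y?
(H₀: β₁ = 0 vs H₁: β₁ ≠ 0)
Fail to reject H₀: p-value = 0.1746 ≥ α = 0.01. The linear relationship is not significant at the 1% level.

Hypothesis test for the slope coefficient:

H₀: β₁ = 0 (no linear relationship)
H₁: β₁ ≠ 0 (linear relationship exists)

Test statistic: t = β̂₁ / SE(β̂₁) = 0.4504 / 0.3233 = 1.3931

With df = 28, the two-sided p-value for |t| = 1.3931 is 0.1746.

Decision rule: reject H₀ if p-value < α.
p-value = 0.1746 ≥ α = 0.01 → fail to reject H₀.

There is not sufficient evidence at the 1% significance level to conclude that a linear relationship exists between x and y.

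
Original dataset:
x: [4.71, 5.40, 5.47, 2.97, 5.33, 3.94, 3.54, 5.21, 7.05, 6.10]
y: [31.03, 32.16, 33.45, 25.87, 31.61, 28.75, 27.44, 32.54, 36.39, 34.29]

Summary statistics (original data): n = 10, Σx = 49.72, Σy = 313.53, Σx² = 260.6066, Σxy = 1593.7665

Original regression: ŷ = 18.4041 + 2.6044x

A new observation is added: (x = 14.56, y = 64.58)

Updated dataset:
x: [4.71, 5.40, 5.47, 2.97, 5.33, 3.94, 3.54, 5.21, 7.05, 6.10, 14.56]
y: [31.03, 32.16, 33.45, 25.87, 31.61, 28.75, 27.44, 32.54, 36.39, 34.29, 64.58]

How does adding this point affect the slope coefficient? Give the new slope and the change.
Adding the point moves β₁ from 2.6044 to 3.3465, i.e. it increases by 0.7421 (+28.5%).

The new point has HIGH LEVERAGE: x = 14.56 is far from the original mean x̄ = 49.72/10 ≈ 4.97 (original range [2.97, 7.05]).

Step 1: Update the sums with the new point (n goes from 10 to 11)
Σx  = 49.72 + 14.56 = 64.28
Σy  = 313.53 + 64.58 = 378.11
Σx² = 260.6066 + 14.56² = 260.6066 + 211.9936 = 472.6002
Σxy = 1593.7665 + 14.56×64.58 = 1593.7665 + 940.2848 = 2534.0513

Step 2: Recompute the slope with b₁ = (nΣxy − ΣxΣy) / (nΣx² − (Σx)²)
Numerator   = 11×2534.0513 − 64.28×378.11 = 27874.5643 − 24304.9108 = 3569.6535
Denominator = 11×472.6002 − 64.28² = 5198.6022 − 4131.9184 = 1066.6838
b₁(new) = 3569.6535 / 1066.6838 = 3.3465

(Same formula on the original sums: (10×1593.7665 − 49.72×313.53) / (10×260.6066 − 49.72²) = 348.9534 / 133.9876 = 2.6044, matching the given fit.)

Step 3: Change in slope
Δβ₁ = 3.3465 − 2.6044 = +0.7421
Relative change = +0.7421 / 2.6044 × 100% = +28.5%
→ the slope increases when the point is added.

Because the point sits above the extension of the original line at a high-leverage x, it tilts the fit up.
In practice: examine leverage (hᵢ) and Cook's distance rather than deleting it automatically; refit with and without it and report both if conclusions differ.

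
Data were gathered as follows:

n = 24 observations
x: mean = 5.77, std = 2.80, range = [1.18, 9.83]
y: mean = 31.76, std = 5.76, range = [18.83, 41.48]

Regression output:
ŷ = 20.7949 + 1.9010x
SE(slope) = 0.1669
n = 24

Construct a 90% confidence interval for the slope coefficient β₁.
The 90% CI for β₁ is (1.6144, 2.1876)

Confidence interval for the slope:

The 90% CI for β₁ is: β̂₁ ± t*(α/2, n-2) × SE(β̂₁)

Step 1: Find critical t-value
- Confidence level = 0.9
- Degrees of freedom = n - 2 = 24 - 2 = 22
- t*(α/2, 22) = 1.7171

Step 2: Calculate margin of error
Margin = 1.7171 × 0.1669 = 0.2866

Step 3: Construct interval
CI = 1.9010 ± 0.2866
CI = (1.6144, 2.1876)

Interpretation: intervals built this way capture the true β₁ in 90% of repeated samples; here the plausible range for the per-unit effect of x on y is 1.6144 to 2.1876.
Since 0 is outside the interval, a two-sided test at α = 0.10 would reject H₀: β₁ = 0.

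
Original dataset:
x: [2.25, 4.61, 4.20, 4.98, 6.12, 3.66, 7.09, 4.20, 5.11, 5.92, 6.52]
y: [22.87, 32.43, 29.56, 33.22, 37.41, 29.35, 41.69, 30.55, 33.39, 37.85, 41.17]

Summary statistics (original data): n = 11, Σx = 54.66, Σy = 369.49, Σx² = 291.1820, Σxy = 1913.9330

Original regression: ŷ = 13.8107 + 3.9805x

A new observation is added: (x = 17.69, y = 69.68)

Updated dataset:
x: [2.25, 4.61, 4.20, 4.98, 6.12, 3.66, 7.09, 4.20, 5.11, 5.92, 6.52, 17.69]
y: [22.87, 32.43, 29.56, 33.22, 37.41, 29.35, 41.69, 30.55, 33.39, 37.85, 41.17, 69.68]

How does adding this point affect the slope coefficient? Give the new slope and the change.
New slope β₁ = 2.9703 versus 3.9805 before: a change of -1.0102 (-25.4%).

The new point has HIGH LEVERAGE: x = 17.69 is far from the original mean x̄ = 54.66/11 ≈ 4.97 (original range [2.25, 7.09]).

Step 1: Update the sums with the new point (n goes from 11 to 12)
Σx  = 54.66 + 17.69 = 72.35
Σy  = 369.49 + 69.68 = 439.17
Σx² = 291.1820 + 17.69² = 291.1820 + 312.9361 = 604.1181
Σxy = 1913.9330 + 17.69×69.68 = 1913.9330 + 1232.6392 = 3146.5722

Step 2: Recompute the slope with b₁ = (nΣxy − ΣxΣy) / (nΣx² − (Σx)²)
Numerator   = 12×3146.5722 − 72.35×439.17 = 37758.8664 − 31773.9495 = 5984.9169
Denominator = 12×604.1181 − 72.35² = 7249.4172 − 5234.5225 = 2014.8947
b₁(new) = 5984.9169 / 2014.8947 = 2.9703

(Same formula on the original sums: (11×1913.9330 − 54.66×369.49) / (11×291.1820 − 54.66²) = 856.9396 / 215.2864 = 3.9805, matching the given fit.)

Step 3: Change in slope
Δβ₁ = 2.9703 − 3.9805 = -1.0102
Relative change = -1.0102 / 3.9805 × 100% = -25.4%
→ the slope decreases when the point is added.

A high-leverage point only changes the slope if it is off the original line; here y = 69.68 is below the original trend, so the slope decreases.
In practice: refit with and without it and report both if conclusions differ; examine leverage (hᵢ) and Cook's distance rather than deleting it automatically.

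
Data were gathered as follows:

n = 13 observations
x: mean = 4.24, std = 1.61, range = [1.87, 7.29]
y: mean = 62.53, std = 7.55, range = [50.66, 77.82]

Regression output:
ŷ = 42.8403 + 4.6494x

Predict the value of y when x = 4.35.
ŷ = 63.0652

x = 4.35 lies inside the observed range [1.87, 7.29], so the fitted equation applies directly:

ŷ = 42.8403 + 4.6494 × 4.35
ŷ = 42.8403 + 20.2249
ŷ = 63.0652

This is the fitted mean response at that x — an individual observation would come with a wider prediction interval.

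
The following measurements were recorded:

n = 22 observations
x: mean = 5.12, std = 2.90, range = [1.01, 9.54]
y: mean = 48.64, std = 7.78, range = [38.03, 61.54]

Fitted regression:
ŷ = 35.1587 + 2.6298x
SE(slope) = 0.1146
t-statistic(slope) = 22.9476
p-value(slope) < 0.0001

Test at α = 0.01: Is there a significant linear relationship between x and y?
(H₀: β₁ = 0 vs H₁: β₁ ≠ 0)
p-value < 0.0001 < α = 0.01, so we reject H₀. The relationship is significant.

Hypothesis test for the slope coefficient:

H₀: β₁ = 0 (no linear relationship)
H₁: β₁ ≠ 0 (linear relationship exists)

Test statistic: t = β̂₁ / SE(β̂₁) = 2.6298 / 0.1146 = 22.9476

The p-value (<0.0001) is the probability, under H₀, of a t-statistic at least as extreme as |t| = 22.9476 (two-sided, df = n − 2 = 20).

Decision rule: reject H₀ if p-value < α.
p-value < 0.0001 < α = 0.01 → reject H₀.

At α = 0.01 the data do provide convincing evidence of a nonzero slope.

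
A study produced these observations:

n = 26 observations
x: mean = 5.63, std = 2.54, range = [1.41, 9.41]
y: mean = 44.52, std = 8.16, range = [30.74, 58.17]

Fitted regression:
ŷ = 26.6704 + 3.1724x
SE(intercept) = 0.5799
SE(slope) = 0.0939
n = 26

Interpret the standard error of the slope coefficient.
SE(slope) = 0.0939 measures the uncertainty in the estimated slope. The coefficient is estimated precisely (SE/|β̂₁| = 3.0%).

SE(β̂₁) = 0.0939 says: if we drew many samples of n = 26 from the same population and refit each time, the fitted slopes would scatter with a standard deviation of roughly 0.0939 around the true β₁.

Relative precision:
- SE / |β̂₁| = 0.0939 / 3.1724 = 3.0%
- Rule of thumb (under 20%: precise; 20% to under 50%: moderately precise; 50% or more: imprecise) → precise

Link to the t-test: t = β̂₁ / SE(β̂₁) = 3.1724 / 0.0939 = 33.7849, the statistic for H₀: β₁ = 0.

What drives SE(β̂₁): larger n (here n = 26) → smaller SE; wider spread of x values → smaller SE; more residual scatter → larger SE.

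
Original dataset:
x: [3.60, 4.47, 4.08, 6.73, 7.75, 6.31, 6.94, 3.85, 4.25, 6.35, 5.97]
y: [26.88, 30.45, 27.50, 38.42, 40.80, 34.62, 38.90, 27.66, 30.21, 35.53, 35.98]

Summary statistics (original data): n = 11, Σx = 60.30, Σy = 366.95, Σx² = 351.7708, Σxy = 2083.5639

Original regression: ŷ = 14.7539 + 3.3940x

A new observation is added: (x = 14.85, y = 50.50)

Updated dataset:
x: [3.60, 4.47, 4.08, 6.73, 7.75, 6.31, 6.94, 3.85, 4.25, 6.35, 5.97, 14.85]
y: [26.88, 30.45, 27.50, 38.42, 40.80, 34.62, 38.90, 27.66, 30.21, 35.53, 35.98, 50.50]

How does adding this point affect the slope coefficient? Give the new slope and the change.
New slope β₁ = 2.1562 versus 3.3940 before: a change of -1.2378 (-36.5%).

x = 14.85 lies well outside the original x-range [3.60, 7.75] (x̄ ≈ 5.48), so this observation has high leverage and can move the slope substantially.

Step 1: Update the sums with the new point (n goes from 11 to 12)
Σx  = 60.30 + 14.85 = 75.15
Σy  = 366.95 + 50.50 = 417.45
Σx² = 351.7708 + 14.85² = 351.7708 + 220.5225 = 572.2933
Σxy = 2083.5639 + 14.85×50.50 = 2083.5639 + 749.9250 = 2833.4889

Step 2: Recompute the slope with b₁ = (nΣxy − ΣxΣy) / (nΣx² − (Σx)²)
Numerator   = 12×2833.4889 − 75.15×417.45 = 34001.8668 − 31371.3675 = 2630.4993
Denominator = 12×572.2933 − 75.15² = 6867.5196 − 5647.5225 = 1219.9971
b₁(new) = 2630.4993 / 1219.9971 = 2.1562

(Same formula on the original sums: (11×2083.5639 − 60.30×366.95) / (11×351.7708 − 60.30²) = 792.1179 / 233.3888 = 3.3940, matching the given fit.)

Step 3: Change in slope
Δβ₁ = 2.1562 − 3.3940 = -1.2378
Relative change = -1.2378 / 3.3940 × 100% = -36.5%
→ the slope decreases when the point is added.

Because the point sits below the extension of the original line at a high-leverage x, it tilts the fit down.
In practice: investigate whether it comes from the same population as the rest of the sample; examine leverage (hᵢ) and Cook's distance rather than deleting it automatically.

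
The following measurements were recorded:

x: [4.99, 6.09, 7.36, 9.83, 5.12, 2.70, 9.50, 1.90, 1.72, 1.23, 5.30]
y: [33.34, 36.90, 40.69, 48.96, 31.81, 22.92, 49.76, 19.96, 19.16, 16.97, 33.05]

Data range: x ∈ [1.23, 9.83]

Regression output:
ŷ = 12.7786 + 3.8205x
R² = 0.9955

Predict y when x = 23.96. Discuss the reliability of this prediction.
The equation gives ŷ = 104.3178; however x = 23.96 is 14.13 units above the observed range, so this extrapolated value should not be trusted.

Prediction calculation:
ŷ = 12.7786 + 3.8205 × 23.96
ŷ = 104.3178

Reliability:
- Data range: x ∈ [1.23, 9.83]
- Prediction point: x = 23.96 is 14.13 units above the observed range → this is EXTRAPOLATION, not interpolation

Why that matters here:
- Real relationships often flatten, saturate, or turn nonlinear at extremes
- There are no observations near this x to validate the fitted line there
- The linear relationship may not hold outside the observed range

Report the number if required, but flag clearly that it is an extrapolation.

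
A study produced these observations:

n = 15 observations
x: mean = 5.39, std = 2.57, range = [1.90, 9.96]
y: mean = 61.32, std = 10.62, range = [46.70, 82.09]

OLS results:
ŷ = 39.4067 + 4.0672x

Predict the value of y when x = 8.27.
ŷ = 73.0424

x = 8.27 lies inside the observed range [1.90, 9.96], so the fitted equation applies directly:

ŷ = 39.4067 + 4.0672 × 8.27
ŷ = 39.4067 + 33.6357
ŷ = 73.0424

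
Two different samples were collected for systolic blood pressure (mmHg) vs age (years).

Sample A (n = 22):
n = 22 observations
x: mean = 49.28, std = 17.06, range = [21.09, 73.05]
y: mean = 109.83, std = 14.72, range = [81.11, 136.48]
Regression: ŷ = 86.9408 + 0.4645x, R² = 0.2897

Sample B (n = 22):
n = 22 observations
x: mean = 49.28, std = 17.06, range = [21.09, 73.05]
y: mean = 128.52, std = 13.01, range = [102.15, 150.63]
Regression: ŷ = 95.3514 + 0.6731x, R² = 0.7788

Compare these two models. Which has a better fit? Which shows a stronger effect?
Model B has the better fit (R² = 0.7788 vs 0.2897). Model B shows the stronger effect (|β₁| = 0.6731 vs 0.4645).

Model Comparison:

Which explains more variance? (R²)
- Model A: R² = 0.2897 → 28.97% of variance in blood pressure explained
- Model B: R² = 0.7788 → 77.88% of variance in blood pressure explained
- 0.7788 > 0.2897 → Model B has the better fit

Effect size (slope magnitude):
- Model A: β₁ = 0.4645 → predicted blood pressure rises 0.4645 mmHg per additional year of age
- Model B: β₁ = 0.6731 → predicted blood pressure rises 0.6731 mmHg per additional year of age
- |0.4645| < |0.6731| → Model B shows the stronger marginal effect

Note: R² measures how tightly points cluster around the line; β₁ measures how steep the line is — they answer different questions.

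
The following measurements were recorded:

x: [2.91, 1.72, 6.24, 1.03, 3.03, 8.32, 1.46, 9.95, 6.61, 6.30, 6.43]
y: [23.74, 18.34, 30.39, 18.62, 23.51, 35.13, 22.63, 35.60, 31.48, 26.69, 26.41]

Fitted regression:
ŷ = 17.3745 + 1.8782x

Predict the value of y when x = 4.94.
ŷ = 26.6528

x = 4.94 lies inside the observed range [1.03, 9.95], so the fitted equation applies directly:

ŷ = 17.3745 + 1.8782 × 4.94
ŷ = 17.3745 + 9.2783
ŷ = 26.6528

This is the fitted mean response at that x — an individual observation would come with a wider prediction interval.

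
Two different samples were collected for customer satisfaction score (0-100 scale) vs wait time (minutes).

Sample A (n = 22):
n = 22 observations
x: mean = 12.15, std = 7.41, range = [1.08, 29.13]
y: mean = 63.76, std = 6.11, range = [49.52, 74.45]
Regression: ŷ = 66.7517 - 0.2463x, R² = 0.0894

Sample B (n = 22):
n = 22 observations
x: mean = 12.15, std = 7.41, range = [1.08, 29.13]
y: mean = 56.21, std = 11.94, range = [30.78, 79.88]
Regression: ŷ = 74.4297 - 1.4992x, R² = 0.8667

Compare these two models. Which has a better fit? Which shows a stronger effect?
Model B has the better fit (R² = 0.8667 vs 0.0894). Model B shows the stronger effect (|β₁| = 1.4992 vs 0.2463).

Model Comparison:

Goodness of fit (R²):
- Model A: R² = 0.0894 → 8.94% of variance in satisfaction score explained
- Model B: R² = 0.8667 → 86.67% of variance in satisfaction score explained
- 0.8667 > 0.0894 → Model B has the better fit

Which has the larger per-minute effect? (|β₁|)
- Model A: β₁ = -0.2463 → predicted satisfaction score falls 0.2463 points per additional minute of wait time
- Model B: β₁ = -1.4992 → predicted satisfaction score falls 1.4992 points per additional minute of wait time
- |-0.2463| < |-1.4992| → Model B shows the stronger marginal effect

Notes:
- A better fit (higher R²) doesn't necessarily mean a more important relationship.
- The two samples could reflect different populations, time periods, or measurement quality.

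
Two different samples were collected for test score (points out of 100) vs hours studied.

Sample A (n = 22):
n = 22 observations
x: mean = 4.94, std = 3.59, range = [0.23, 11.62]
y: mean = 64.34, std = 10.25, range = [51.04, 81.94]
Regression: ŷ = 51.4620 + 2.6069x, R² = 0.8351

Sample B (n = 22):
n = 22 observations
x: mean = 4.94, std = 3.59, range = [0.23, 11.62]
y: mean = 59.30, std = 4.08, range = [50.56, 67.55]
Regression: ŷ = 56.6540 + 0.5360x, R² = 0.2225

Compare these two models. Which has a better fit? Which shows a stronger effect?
Model A has the better fit (R² = 0.8351 vs 0.2225). Model A shows the stronger effect (|β₁| = 2.6069 vs 0.5360).

Model Comparison:

Which explains more variance? (R²)
- Model A: R² = 0.8351 → 83.51% of variance in test score explained
- Model B: R² = 0.2225 → 22.25% of variance in test score explained
- 0.8351 > 0.2225 → Model A has the better fit

Strength of effect — compare |β₁|:
- Model A: β₁ = 2.6069 → predicted test score rises 2.6069 points per additional hour of study time
- Model B: β₁ = 0.5360 → predicted test score rises 0.5360 points per additional hour of study time
- |2.6069| > |0.5360| → Model A shows the stronger marginal effect

Notes:
- A steeper slope doesn't make a better model if the scatter around the line is large.
- R² measures how tightly points cluster around the line; β₁ measures how steep the line is — they answer different questions.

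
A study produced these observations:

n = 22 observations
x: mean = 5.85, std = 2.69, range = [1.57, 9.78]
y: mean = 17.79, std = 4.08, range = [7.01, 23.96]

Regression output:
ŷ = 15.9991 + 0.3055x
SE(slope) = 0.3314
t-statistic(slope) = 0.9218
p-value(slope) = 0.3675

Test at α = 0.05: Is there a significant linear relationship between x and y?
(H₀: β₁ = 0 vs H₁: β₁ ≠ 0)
Fail to reject H₀: p-value = 0.3675 ≥ α = 0.05. The linear relationship is not significant at the 5% level.

Hypothesis test for the slope coefficient:

H₀: β₁ = 0 (no linear relationship)
H₁: β₁ ≠ 0 (linear relationship exists)

Test statistic: t = β̂₁ / SE(β̂₁) = 0.3055 / 0.3314 = 0.9218

With df = 20, the two-sided p-value for |t| = 0.9218 is 0.3675.

Decision rule: reject H₀ if p-value < α.
p-value = 0.3675 ≥ α = 0.05 → fail to reject H₀.

There is not sufficient evidence at the 5% significance level to conclude that a linear relationship exists between x and y.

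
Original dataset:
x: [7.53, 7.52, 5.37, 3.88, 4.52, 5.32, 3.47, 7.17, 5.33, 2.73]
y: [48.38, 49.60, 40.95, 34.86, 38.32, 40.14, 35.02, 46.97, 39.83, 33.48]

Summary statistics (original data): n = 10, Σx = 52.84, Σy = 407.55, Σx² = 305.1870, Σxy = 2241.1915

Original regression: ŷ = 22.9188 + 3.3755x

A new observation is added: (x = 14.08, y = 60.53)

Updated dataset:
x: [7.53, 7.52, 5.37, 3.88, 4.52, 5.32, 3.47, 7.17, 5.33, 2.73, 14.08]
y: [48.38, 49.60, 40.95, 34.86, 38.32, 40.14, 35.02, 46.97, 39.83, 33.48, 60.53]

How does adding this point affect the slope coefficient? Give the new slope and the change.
New slope β₁ = 2.5523 versus 3.3755 before: a change of -0.8232 (-24.4%).

The new point has HIGH LEVERAGE: x = 14.08 is far from the original mean x̄ = 52.84/10 ≈ 5.28 (original range [2.73, 7.53]).

Step 1: Update the sums with the new point (n goes from 10 to 11)
Σx  = 52.84 + 14.08 = 66.92
Σy  = 407.55 + 60.53 = 468.08
Σx² = 305.1870 + 14.08² = 305.1870 + 198.2464 = 503.4334
Σxy = 2241.1915 + 14.08×60.53 = 2241.1915 + 852.2624 = 3093.4539

Step 2: Recompute the slope with b₁ = (nΣxy − ΣxΣy) / (nΣx² − (Σx)²)
Numerator   = 11×3093.4539 − 66.92×468.08 = 34027.9929 − 31323.9136 = 2704.0793
Denominator = 11×503.4334 − 66.92² = 5537.7674 − 4478.2864 = 1059.4810
b₁(new) = 2704.0793 / 1059.4810 = 2.5523

(Same formula on the original sums: (10×2241.1915 − 52.84×407.55) / (10×305.1870 − 52.84²) = 876.9730 / 259.8044 = 3.3755, matching the given fit.)

Step 3: Change in slope
Δβ₁ = 2.5523 − 3.3755 = -0.8232
Relative change = -0.8232 / 3.3755 × 100% = -24.4%
→ the slope decreases when the point is added.

A high-leverage point only changes the slope if it is off the original line; here y = 60.53 is below the original trend, so the slope decreases.
In practice: check such a point for data-entry or measurement error.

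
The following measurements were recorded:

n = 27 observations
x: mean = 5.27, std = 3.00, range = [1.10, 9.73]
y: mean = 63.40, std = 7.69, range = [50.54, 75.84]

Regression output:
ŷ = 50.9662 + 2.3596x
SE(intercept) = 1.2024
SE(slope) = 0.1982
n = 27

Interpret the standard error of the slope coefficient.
SE(β̂₁) = 0.1982 is the estimated standard deviation of the slope estimate across repeated samples; relative to β̂₁ = 2.3596 that is 8.4%, a precise estimate.

SE(β̂₁) = 0.1982 says: if we drew many samples of n = 27 from the same population and refit each time, the fitted slopes would scatter with a standard deviation of roughly 0.1982 around the true β₁.

Relative precision:
- SE / |β̂₁| = 0.1982 / 2.3596 = 8.4%
- Rule of thumb (under 20%: precise; 20% to under 50%: moderately precise; 50% or more: imprecise) → precise

Rough 95% range (±2 SE): 2.3596 ± 0.3964 → (1.9632, 2.7560).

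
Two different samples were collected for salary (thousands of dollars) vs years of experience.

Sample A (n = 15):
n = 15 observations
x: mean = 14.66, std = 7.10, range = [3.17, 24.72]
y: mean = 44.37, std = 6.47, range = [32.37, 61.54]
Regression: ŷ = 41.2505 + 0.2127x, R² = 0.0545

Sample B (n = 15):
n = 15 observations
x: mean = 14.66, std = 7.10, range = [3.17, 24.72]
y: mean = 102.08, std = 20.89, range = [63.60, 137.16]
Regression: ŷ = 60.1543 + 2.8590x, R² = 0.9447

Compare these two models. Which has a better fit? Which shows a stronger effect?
Model B has the better fit (R² = 0.9447 vs 0.0545). Model B shows the stronger effect (|β₁| = 2.8590 vs 0.2127).

Model Comparison:

Fit — compare R²:
- Model A: R² = 0.0545 → 5.45% of variance in salary explained
- Model B: R² = 0.9447 → 94.47% of variance in salary explained
- 0.9447 > 0.0545 → Model B has the better fit

Strength of effect — compare |β₁|:
- Model A: β₁ = 0.2127 → predicted salary rises 0.2127 thousand dollars per additional year of experience
- Model B: β₁ = 2.8590 → predicted salary rises 2.8590 thousand dollars per additional year of experience
- |0.2127| < |2.8590| → Model B shows the stronger marginal effect

Note: R² measures how tightly points cluster around the line; β₁ measures how steep the line is — they answer different questions.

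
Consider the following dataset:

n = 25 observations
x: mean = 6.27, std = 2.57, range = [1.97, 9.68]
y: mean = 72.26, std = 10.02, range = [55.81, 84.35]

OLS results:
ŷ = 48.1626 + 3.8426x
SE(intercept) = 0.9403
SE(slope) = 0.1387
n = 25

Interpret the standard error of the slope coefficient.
The slope 3.8426 is pinned down to within about ±0.1387 (one SE) by these data — relative uncertainty 3.6%, i.e. precise.

SE(β̂₁) = 0.1387 says: if we drew many samples of n = 25 from the same population and refit each time, the fitted slopes would scatter with a standard deviation of roughly 0.1387 around the true β₁.

Relative precision:
- SE / |β̂₁| = 0.1387 / 3.8426 = 3.6%
- Rule of thumb (under 20%: precise; 20% to under 50%: moderately precise; 50% or more: imprecise) → precise

Rough 95% range (±2 SE): 3.8426 ± 0.2774 → (3.5652, 4.1200).

What drives SE(β̂₁): larger n (here n = 25) → smaller SE.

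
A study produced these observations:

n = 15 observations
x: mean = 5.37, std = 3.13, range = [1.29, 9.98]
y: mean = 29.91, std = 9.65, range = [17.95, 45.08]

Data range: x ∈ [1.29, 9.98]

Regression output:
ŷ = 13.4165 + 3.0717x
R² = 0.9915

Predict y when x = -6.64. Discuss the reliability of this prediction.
The equation gives ŷ = -6.9796; however x = -6.64 is 7.93 units below the observed range, so this extrapolated value should not be trusted.

Prediction calculation:
ŷ = 13.4165 + 3.0717 × (-6.64)
ŷ = -6.9796

Reliability:
- Data range: x ∈ [1.29, 9.98]
- Prediction point: x = -6.64 is 7.93 units below the observed range → this is EXTRAPOLATION, not interpolation

Why that matters here:
- The linear relationship may not hold outside the observed range
- The standard error of prediction grows with (x − x̄)², and x = -6.64 is far from x̄ = 5.37

Report the number if required, but flag clearly that it is an extrapolation.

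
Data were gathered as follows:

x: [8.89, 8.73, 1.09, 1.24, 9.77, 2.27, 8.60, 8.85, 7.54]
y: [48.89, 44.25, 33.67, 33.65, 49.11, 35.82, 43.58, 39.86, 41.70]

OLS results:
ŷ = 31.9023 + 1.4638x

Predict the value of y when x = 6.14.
ŷ = 40.8900

To predict y for x = 6.14, substitute into the regression equation:

ŷ = 31.9023 + 1.4638 × 6.14
ŷ = 31.9023 + 8.9877
ŷ = 40.8900

This is the fitted mean response at that x — an individual observation would come with a wider prediction interval.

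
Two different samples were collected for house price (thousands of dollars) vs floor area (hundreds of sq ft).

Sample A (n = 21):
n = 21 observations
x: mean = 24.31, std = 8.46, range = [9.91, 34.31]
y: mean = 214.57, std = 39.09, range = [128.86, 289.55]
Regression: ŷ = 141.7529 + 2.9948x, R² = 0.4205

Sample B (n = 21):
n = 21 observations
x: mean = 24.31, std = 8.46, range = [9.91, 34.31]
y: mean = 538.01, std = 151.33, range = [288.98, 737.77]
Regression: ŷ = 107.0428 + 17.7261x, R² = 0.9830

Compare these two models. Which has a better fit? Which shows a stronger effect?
Model B has the better fit (R² = 0.9830 vs 0.4205). Model B shows the stronger effect (|β₁| = 17.7261 vs 2.9948).

Model Comparison:

Which explains more variance? (R²)
- Model A: R² = 0.4205 → 42.05% of variance in house price explained
- Model B: R² = 0.9830 → 98.30% of variance in house price explained
- 0.9830 > 0.4205 → Model B has the better fit

Effect size (slope magnitude):
- Model A: β₁ = 2.9948 → predicted house price rises 2.9948 thousand dollars per additional hundred sq ft of floor area
- Model B: β₁ = 17.7261 → predicted house price rises 17.7261 thousand dollars per additional hundred sq ft of floor area
- |2.9948| < |17.7261| → Model B shows the stronger marginal effect

Notes:
- R² measures how tightly points cluster around the line; β₁ measures how steep the line is — they answer different questions.
- A better fit (higher R²) doesn't necessarily mean a more important relationship.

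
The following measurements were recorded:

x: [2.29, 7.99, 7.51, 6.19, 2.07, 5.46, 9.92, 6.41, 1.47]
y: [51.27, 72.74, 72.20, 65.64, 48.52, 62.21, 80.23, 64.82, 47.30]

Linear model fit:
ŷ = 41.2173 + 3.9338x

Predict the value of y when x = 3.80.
ŷ = 56.1657

x = 3.80 lies inside the observed range [1.47, 9.92], so the fitted equation applies directly:

ŷ = 41.2173 + 3.9338 × 3.80
ŷ = 41.2173 + 14.9484
ŷ = 56.1657

This is a point prediction; actual observations scatter around it by roughly the residual standard deviation.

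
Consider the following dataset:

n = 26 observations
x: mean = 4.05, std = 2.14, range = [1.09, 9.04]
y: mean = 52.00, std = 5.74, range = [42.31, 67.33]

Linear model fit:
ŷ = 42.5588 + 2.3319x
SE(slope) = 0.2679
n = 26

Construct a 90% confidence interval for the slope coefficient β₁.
The 90% CI for β₁ is (1.8735, 2.7903)

Confidence interval for the slope:

The 90% CI for β₁ is: β̂₁ ± t*(α/2, n-2) × SE(β̂₁)

Step 1: Find critical t-value
- Confidence level = 0.9
- Degrees of freedom = n - 2 = 26 - 2 = 24
- t*(α/2, 24) = 1.7109

Step 2: Calculate margin of error
Margin = 1.7109 × 0.2679 = 0.4584

Step 3: Construct interval
CI = 2.3319 ± 0.4584
CI = (1.8735, 2.7903)

Interpretation: intervals built this way capture the true β₁ in 90% of repeated samples; here the plausible range for the per-unit effect of x on y is 1.8735 to 2.7903.
Since 0 is outside the interval, a two-sided test at α = 0.10 would reject H₀: β₁ = 0.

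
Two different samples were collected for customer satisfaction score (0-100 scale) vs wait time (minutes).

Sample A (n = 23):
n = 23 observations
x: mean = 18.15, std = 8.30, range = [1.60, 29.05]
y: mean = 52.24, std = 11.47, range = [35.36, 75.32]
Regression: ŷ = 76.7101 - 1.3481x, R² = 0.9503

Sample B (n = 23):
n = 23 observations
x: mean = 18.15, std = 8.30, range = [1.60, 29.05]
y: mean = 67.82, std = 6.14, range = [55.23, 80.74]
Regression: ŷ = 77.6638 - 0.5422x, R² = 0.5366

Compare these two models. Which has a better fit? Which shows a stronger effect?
Model A has the better fit (R² = 0.9503 vs 0.5366). Model A shows the stronger effect (|β₁| = 1.3481 vs 0.5422).

Model Comparison:

Goodness of fit (R²):
- Model A: R² = 0.9503 → 95.03% of variance in satisfaction score explained
- Model B: R² = 0.5366 → 53.66% of variance in satisfaction score explained
- 0.9503 > 0.5366 → Model A has the better fit

Effect size (slope magnitude):
- Model A: β₁ = -1.3481 → predicted satisfaction score falls 1.3481 points per additional minute of wait time
- Model B: β₁ = -0.5422 → predicted satisfaction score falls 0.5422 points per additional minute of wait time
- |-1.3481| > |-0.5422| → Model A shows the stronger marginal effect

Note: R² measures how tightly points cluster around the line; β₁ measures how steep the line is — they answer different questions.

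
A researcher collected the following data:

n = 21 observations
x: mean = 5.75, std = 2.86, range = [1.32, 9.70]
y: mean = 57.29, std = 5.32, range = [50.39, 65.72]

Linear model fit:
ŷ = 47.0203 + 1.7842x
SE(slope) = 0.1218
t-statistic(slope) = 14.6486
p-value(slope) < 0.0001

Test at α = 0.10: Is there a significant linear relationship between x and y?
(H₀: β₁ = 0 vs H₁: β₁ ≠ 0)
Since p-value < 0.0001 < α = 0.10, reject H₀ — the slope is significantly different from 0.

Hypothesis test for the slope coefficient:

H₀: β₁ = 0 (no linear relationship)
H₁: β₁ ≠ 0 (linear relationship exists)

Test statistic: t = β̂₁ / SE(β̂₁) = 1.7842 / 0.1218 = 14.6486

The p-value (<0.0001) is the probability, under H₀, of a t-statistic at least as extreme as |t| = 14.6486 (two-sided, df = n − 2 = 19).

Decision rule: reject H₀ if p-value < α.
p-value < 0.0001 < α = 0.10 → reject H₀.

There is sufficient evidence at the 10% significance level to conclude that a linear relationship exists between x and y.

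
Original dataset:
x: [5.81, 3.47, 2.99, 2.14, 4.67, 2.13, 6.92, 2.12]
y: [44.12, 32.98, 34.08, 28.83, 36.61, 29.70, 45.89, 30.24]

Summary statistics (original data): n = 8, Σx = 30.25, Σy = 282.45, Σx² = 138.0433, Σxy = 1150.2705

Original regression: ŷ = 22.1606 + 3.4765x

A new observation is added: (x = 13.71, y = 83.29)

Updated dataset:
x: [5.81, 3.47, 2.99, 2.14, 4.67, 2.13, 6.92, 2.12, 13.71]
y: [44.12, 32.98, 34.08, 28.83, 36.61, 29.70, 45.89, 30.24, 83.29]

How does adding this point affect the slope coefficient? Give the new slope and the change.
New slope β₁ = 4.5445 versus 3.4765 before: a change of +1.0680 (+30.7%).

The new point has HIGH LEVERAGE: x = 13.71 is far from the original mean x̄ = 30.25/8 ≈ 3.78 (original range [2.12, 6.92]).

Step 1: Update the sums with the new point (n goes from 8 to 9)
Σx  = 30.25 + 13.71 = 43.96
Σy  = 282.45 + 83.29 = 365.74
Σx² = 138.0433 + 13.71² = 138.0433 + 187.9641 = 326.0074
Σxy = 1150.2705 + 13.71×83.29 = 1150.2705 + 1141.9059 = 2292.1764

Step 2: Recompute the slope with b₁ = (nΣxy − ΣxΣy) / (nΣx² − (Σx)²)
Numerator   = 9×2292.1764 − 43.96×365.74 = 20629.5876 − 16077.9304 = 4551.6572
Denominator = 9×326.0074 − 43.96² = 2934.0666 − 1932.4816 = 1001.5850
b₁(new) = 4551.6572 / 1001.5850 = 4.5445

(Same formula on the original sums: (8×1150.2705 − 30.25×282.45) / (8×138.0433 − 30.25²) = 658.0515 / 189.2839 = 3.4765, matching the given fit.)

Step 3: Change in slope
Δβ₁ = 4.5445 − 3.4765 = +1.0680
Relative change = +1.0680 / 3.4765 × 100% = +30.7%
→ the slope increases when the point is added.

A high-leverage point only changes the slope if it is off the original line; here y = 83.29 is above the original trend, so the slope increases.
In practice: refit with and without it and report both if conclusions differ.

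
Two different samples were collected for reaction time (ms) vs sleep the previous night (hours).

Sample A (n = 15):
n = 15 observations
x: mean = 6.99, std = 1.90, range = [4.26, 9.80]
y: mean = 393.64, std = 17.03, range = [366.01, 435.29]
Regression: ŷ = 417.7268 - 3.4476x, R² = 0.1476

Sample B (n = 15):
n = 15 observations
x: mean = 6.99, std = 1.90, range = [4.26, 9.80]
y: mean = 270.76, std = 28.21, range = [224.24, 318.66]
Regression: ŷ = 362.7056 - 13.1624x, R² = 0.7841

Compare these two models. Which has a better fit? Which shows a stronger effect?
Model B has the better fit (R² = 0.7841 vs 0.1476). Model B shows the stronger effect (|β₁| = 13.1624 vs 3.4476).

Model Comparison:

Fit — compare R²:
- Model A: R² = 0.1476 → 14.76% of variance in reaction time explained
- Model B: R² = 0.7841 → 78.41% of variance in reaction time explained
- 0.7841 > 0.1476 → Model B has the better fit

Strength of effect — compare |β₁|:
- Model A: β₁ = -3.4476 → predicted reaction time falls 3.4476 ms per additional hour of sleep
- Model B: β₁ = -13.1624 → predicted reaction time falls 13.1624 ms per additional hour of sleep
- |-3.4476| < |-13.1624| → Model B shows the stronger marginal effect

Notes:
- A steeper slope doesn't make a better model if the scatter around the line is large.
- A better fit (higher R²) doesn't necessarily mean a more important relationship.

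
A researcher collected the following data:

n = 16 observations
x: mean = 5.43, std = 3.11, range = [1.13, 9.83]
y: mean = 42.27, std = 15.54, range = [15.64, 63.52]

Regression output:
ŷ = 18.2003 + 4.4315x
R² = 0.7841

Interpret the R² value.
About 78.41% of the variability in y is accounted for by the regression on x (R² = 0.7841) — a strong linear fit.

R² (coefficient of determination) measures the proportion of variance in y explained by the regression model.

Here R² = 0.7841:
- Explained: 78.41% of the variation in y
- Unexplained (residual): 100% − 78.41% = 21.59%
- Rule of thumb (below 0.3 weak; 0.3 to below 0.7 moderate; 0.7 and above strong) → strong

Note: R² says nothing about causation, and a high R² does not by itself mean the linear form is appropriate — check the residuals.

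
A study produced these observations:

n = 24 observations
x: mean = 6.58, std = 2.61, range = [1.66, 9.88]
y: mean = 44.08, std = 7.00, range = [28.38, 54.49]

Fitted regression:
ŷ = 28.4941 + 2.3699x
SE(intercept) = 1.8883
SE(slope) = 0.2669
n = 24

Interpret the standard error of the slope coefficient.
SE(β̂₁) = 0.2669 is the estimated standard deviation of the slope estimate across repeated samples; relative to β̂₁ = 2.3699 that is 11.3%, a precise estimate.

SE(β̂₁) = s / √Sxx, where s is the residual standard deviation and Sxx = Σ(x − x̄)². It is the yardstick for how far β̂₁ = 2.3699 could plausibly be from the true slope.

Relative precision:
- SE / |β̂₁| = 0.2669 / 2.3699 = 11.3%
- Rule of thumb (under 20%: precise; 20% to under 50%: moderately precise; 50% or more: imprecise) → precise

Rough 95% range (±2 SE): 2.3699 ± 0.5338 → (1.8361, 2.9037).

What drives SE(β̂₁): more residual scatter → larger SE; larger n (here n = 24) → smaller SE.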